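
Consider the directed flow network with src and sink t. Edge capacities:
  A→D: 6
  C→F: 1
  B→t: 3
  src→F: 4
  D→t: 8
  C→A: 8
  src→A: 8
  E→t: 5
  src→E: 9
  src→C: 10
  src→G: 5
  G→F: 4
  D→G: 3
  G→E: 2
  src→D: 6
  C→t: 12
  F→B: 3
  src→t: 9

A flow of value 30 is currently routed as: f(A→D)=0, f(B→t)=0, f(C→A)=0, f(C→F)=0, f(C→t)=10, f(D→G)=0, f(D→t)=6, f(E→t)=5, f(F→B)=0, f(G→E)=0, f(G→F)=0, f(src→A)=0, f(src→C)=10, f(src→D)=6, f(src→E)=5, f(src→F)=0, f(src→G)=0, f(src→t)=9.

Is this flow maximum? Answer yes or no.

Residual path src→A→D→t has bottleneck 2 > 0.
Pushing 2 along it raises the flow to 32, so the given flow is not maximum.

No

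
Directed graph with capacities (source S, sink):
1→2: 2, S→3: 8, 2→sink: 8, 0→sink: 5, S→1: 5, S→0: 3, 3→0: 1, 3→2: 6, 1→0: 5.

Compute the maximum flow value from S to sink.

Augment S→0→sink: bottleneck 3. Total 3.
Augment S→1→2→sink: bottleneck 2. Total 5.
Augment S→1→0→sink: bottleneck 2. Total 7.
Augment S→3→2→sink: bottleneck 6. Total 13.
No augmenting path remains in the residual graph.

13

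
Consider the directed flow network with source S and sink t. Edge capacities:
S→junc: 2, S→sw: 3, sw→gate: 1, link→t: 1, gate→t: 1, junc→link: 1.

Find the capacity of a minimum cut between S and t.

Max flow = 2 (via 2 augmenting paths).
In the residual at optimum, the set reachable from S is {S, junc, sw}.
Cut edges: sw→gate (cap 1), junc→link (cap 1). Sum = 2.

2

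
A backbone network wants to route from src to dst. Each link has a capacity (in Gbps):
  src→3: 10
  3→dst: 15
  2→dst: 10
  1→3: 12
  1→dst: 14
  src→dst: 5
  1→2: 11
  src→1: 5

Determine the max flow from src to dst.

Augment src→dst: bottleneck 5. Total 5.
Augment src→1→dst: bottleneck 5. Total 10.
Augment src→3→dst: bottleneck 10. Total 20.
No augmenting path remains in the residual graph.

20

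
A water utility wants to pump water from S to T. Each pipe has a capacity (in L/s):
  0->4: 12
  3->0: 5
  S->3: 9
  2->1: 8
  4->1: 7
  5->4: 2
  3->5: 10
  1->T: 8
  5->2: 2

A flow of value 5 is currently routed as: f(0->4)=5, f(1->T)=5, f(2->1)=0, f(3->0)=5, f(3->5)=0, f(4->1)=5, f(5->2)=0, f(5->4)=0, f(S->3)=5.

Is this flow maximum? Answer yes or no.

Residual path S->3->5->4->1->T has bottleneck 2 > 0.
Pushing 2 along it raises the flow to 7, so the given flow is not maximum.

No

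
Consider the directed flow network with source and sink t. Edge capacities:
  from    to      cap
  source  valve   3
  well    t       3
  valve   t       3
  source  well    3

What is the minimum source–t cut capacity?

Max flow = 6 (via 2 augmenting paths).
In the residual at optimum, the set reachable from source is {source}.
Cut edges: source→well (cap 3), source→valve (cap 3). Sum = 6.

6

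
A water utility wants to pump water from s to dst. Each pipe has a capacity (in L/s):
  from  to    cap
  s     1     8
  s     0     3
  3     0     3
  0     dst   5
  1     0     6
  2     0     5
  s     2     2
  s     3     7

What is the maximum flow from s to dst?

Augment s→0→dst: bottleneck 3. Total 3.
Augment s→3→0→dst: bottleneck 2. Total 5.
No augmenting path remains in the residual graph.

5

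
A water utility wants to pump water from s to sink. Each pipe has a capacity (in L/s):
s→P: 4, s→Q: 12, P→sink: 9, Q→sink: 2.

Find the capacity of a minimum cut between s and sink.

Max flow = 6 (via 2 augmenting paths).
In the residual at optimum, the set reachable from s is {Q, s}.
Cut edges: s→P (cap 4), Q→sink (cap 2). Sum = 6.

6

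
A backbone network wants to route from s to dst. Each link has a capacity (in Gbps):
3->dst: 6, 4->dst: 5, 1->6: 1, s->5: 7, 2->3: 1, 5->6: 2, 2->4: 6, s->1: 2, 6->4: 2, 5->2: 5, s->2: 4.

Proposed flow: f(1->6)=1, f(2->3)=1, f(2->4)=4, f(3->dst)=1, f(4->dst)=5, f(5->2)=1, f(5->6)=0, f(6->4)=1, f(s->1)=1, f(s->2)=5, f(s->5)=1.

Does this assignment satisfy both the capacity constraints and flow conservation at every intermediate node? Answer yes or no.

Capacity violated on s->2: flow 5 > capacity 4.

No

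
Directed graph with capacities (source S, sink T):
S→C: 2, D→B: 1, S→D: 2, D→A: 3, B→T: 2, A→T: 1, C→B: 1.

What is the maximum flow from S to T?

Augment S→D→A→T: bottleneck 1. Total 1.
Augment S→D→B→T: bottleneck 1. Total 2.
Augment S→C→B→T: bottleneck 1. Total 3.
No augmenting path remains in the residual graph.

3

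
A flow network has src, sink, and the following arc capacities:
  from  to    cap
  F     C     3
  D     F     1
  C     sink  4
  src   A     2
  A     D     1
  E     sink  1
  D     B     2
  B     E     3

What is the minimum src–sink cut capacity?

1

Max flow = 1 (via 1 augmenting path).
In the residual at optimum, the set reachable from src is {A, src}.
Cut edges: A→D (cap 1). Sum = 1.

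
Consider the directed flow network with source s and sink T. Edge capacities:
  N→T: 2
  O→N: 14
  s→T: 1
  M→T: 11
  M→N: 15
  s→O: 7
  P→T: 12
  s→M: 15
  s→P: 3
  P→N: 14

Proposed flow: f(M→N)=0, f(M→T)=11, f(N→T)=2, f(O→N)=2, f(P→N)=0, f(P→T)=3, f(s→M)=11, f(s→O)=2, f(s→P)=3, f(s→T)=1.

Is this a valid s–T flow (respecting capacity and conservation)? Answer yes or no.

Yes

Every edge has 0 ≤ f(e) ≤ cap(e).
At each intermediate node, inflow equals outflow.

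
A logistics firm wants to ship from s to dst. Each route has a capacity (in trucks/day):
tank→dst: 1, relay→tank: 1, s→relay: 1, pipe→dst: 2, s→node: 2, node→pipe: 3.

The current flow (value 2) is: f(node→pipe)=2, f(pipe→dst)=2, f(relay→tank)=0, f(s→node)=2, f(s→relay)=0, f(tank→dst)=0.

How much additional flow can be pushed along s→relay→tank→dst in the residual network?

1

Residual capacities along the path: s→relay: 1, relay→tank: 1, tank→dst: 1.
Minimum is 1.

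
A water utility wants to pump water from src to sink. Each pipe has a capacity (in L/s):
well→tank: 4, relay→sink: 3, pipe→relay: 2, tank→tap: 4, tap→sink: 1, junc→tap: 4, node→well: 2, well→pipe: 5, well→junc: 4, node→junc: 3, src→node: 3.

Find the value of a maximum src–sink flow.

3

Augment src→node→junc→tap→sink: bottleneck 1. Total 1.
Augment src→node→well→pipe→relay→sink: bottleneck 2. Total 3.
No augmenting path remains in the residual graph.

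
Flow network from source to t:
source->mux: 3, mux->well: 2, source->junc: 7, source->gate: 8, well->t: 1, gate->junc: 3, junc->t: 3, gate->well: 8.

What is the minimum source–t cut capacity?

4

Max flow = 4 (via 2 augmenting paths).
In the residual at optimum, the set reachable from source is {gate, junc, mux, source, well}.
Cut edges: well->t (cap 1), junc->t (cap 3). Sum = 4.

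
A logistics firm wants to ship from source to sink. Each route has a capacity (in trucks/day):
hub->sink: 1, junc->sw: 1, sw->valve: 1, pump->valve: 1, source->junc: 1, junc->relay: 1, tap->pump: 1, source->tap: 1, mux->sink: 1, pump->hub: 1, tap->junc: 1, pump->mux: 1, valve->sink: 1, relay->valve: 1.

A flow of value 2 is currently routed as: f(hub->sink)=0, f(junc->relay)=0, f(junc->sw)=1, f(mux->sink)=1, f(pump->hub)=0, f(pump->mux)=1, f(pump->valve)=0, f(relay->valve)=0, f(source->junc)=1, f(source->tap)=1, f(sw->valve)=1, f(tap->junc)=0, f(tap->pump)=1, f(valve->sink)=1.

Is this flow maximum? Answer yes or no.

Yes

Residual reachable from source: {source}; sink is not reachable.
Saturated cut: source->tap, source->junc with total capacity 2 = current flow value. Flow is maximum.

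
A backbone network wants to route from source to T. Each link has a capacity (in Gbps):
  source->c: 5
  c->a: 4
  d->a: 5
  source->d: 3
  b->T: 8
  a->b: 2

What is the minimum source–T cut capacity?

2

Max flow = 2 (via 1 augmenting path).
In the residual at optimum, the set reachable from source is {a, c, d, source}.
Cut edges: a->b (cap 2). Sum = 2.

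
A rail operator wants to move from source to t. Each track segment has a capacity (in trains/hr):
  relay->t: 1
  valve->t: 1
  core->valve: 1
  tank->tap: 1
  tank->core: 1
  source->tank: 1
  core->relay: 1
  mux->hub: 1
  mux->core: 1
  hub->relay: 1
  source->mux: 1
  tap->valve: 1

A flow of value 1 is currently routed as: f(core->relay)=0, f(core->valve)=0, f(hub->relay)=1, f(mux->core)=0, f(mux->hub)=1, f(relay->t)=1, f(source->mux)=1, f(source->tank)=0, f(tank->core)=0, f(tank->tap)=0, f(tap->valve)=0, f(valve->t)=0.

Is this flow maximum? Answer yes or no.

Residual path source->tank->core->valve->t has bottleneck 1 > 0.
Pushing 1 along it raises the flow to 2, so the given flow is not maximum.

No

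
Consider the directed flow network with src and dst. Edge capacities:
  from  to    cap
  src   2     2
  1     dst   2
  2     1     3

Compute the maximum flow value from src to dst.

2

Augment src→2→1→dst: bottleneck 2. Total 2.
No augmenting path remains in the residual graph.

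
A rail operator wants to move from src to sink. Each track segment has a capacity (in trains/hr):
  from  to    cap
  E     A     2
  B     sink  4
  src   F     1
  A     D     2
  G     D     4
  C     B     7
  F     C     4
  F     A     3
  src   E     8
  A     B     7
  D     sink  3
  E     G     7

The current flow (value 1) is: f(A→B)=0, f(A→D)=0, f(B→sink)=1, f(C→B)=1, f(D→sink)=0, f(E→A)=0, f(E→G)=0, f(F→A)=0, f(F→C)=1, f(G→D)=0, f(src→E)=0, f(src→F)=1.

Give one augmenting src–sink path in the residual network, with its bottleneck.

src→E→A→B→sink, bottleneck 2

Residual along src→E→A→B→sink: src→E: 8, E→A: 2, A→B: 7, B→sink: 3.
Bottleneck = min = 2.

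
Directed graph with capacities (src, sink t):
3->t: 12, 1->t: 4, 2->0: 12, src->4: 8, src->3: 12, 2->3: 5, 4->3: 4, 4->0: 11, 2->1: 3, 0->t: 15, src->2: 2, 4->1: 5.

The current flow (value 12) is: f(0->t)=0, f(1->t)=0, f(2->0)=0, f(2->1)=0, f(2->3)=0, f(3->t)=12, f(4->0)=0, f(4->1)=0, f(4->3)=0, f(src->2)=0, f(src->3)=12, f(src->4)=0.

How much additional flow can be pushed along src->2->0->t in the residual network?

2

Residual capacities along the path: src->2: 2, 2->0: 12, 0->t: 15.
Minimum is 2.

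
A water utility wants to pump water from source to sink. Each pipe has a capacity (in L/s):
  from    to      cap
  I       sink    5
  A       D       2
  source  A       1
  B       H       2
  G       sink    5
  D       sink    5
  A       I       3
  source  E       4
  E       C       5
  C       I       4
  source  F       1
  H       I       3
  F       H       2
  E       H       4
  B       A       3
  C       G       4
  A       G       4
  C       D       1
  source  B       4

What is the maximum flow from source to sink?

10

Augment source->A->G->sink: bottleneck 1. Total 1.
Augment source->E->H->I->sink: bottleneck 3. Total 4.
Augment source->E->C->G->sink: bottleneck 1. Total 5.
Augment source->B->A->G->sink: bottleneck 3. Total 8.
Augment source->B->H->E->C->I->sink: bottleneck 1. Total 9.
Augment source->F->H->E->C->I->sink: bottleneck 1. Total 10.
No augmenting path remains in the residual graph.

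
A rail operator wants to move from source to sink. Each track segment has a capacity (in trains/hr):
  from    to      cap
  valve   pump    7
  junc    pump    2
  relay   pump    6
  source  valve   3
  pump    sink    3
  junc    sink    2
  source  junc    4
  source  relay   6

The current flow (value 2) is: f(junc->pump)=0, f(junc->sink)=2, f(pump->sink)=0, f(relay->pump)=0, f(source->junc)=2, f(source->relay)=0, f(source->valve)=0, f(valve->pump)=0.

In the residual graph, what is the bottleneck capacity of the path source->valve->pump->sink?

3

Residual capacities along the path: source->valve: 3, valve->pump: 7, pump->sink: 3.
Minimum is 3.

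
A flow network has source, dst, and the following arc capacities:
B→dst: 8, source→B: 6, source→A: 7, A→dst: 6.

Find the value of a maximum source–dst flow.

12

Augment source→B→dst: bottleneck 6. Total 6.
Augment source→A→dst: bottleneck 6. Total 12.
No augmenting path remains in the residual graph.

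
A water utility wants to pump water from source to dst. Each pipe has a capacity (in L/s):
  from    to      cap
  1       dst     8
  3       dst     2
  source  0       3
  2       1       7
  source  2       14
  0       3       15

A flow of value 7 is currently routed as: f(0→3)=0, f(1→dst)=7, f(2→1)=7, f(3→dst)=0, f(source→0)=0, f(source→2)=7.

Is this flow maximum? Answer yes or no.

No

Residual path source→0→3→dst has bottleneck 2 > 0.
Pushing 2 along it raises the flow to 9, so the given flow is not maximum.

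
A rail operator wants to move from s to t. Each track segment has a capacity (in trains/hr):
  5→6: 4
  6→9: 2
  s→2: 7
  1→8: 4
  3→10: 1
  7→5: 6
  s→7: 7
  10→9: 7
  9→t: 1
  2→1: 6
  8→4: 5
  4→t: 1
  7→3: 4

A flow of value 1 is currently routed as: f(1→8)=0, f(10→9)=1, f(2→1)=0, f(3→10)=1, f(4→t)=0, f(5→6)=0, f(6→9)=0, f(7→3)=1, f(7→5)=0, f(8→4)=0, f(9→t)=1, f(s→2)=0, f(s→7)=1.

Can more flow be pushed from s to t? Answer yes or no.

Yes

Residual path s→2→1→8→4→t has bottleneck 1 > 0.
Pushing 1 along it raises the flow to 2, so the given flow is not maximum.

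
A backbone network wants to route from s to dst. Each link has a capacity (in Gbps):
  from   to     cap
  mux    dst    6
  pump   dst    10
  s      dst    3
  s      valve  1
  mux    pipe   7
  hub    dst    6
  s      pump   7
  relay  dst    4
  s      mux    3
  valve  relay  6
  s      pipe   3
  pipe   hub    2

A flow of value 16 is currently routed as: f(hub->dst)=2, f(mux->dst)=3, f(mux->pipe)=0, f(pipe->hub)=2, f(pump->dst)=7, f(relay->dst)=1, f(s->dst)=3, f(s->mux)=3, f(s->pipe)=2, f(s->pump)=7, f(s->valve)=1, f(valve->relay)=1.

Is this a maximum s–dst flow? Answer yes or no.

Yes

Residual reachable from s: {pipe, s}; dst is not reachable.
Saturated cut: s->mux, s->pump, s->valve, s->dst, pipe->hub with total capacity 16 = current flow value. Flow is maximum.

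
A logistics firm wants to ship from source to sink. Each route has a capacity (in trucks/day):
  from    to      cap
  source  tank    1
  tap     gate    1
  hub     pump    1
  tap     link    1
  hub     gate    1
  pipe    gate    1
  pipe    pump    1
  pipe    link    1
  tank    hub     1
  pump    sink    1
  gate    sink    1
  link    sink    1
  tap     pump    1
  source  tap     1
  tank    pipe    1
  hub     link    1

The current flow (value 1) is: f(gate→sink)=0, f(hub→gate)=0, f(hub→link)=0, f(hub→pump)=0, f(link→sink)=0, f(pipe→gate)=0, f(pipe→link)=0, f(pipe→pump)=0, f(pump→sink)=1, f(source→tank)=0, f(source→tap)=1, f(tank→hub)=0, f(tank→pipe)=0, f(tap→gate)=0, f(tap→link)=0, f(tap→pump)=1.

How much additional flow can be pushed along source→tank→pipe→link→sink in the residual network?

1

Residual capacities along the path: source→tank: 1, tank→pipe: 1, pipe→link: 1, link→sink: 1.
Minimum is 1.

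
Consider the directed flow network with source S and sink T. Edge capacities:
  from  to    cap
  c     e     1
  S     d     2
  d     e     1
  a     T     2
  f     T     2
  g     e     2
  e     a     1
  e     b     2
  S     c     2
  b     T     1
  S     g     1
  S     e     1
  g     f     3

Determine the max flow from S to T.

Augment S→g→f→T: bottleneck 1. Total 1.
Augment S→e→b→T: bottleneck 1. Total 2.
Augment S→c→e→a→T: bottleneck 1. Total 3.
No augmenting path remains in the residual graph.

3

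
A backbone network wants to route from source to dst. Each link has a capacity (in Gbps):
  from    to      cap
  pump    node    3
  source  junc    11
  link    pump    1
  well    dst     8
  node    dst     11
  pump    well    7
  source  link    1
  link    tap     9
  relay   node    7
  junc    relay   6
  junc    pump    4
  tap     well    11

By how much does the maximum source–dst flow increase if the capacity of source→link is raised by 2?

2

Original max flow = 11.
After raising cap(source→link), augmenting paths through that edge carry 2 more units.
New max flow = 13. Increase = 2.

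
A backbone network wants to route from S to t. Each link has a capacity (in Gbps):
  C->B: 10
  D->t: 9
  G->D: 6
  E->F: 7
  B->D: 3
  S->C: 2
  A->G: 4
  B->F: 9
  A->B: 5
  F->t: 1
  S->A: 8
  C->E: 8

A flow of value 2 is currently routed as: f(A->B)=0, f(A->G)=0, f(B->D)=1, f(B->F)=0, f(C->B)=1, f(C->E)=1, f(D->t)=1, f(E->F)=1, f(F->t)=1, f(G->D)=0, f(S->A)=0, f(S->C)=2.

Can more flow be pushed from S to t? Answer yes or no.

Yes

Residual path S->A->B->D->t has bottleneck 2 > 0.
Pushing 2 along it raises the flow to 4, so the given flow is not maximum.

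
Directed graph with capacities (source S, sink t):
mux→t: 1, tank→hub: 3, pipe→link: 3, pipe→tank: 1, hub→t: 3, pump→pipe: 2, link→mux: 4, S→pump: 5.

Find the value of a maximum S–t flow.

2

Augment S→pump→pipe→tank→hub→t: bottleneck 1. Total 1.
Augment S→pump→pipe→link→mux→t: bottleneck 1. Total 2.
No augmenting path remains in the residual graph.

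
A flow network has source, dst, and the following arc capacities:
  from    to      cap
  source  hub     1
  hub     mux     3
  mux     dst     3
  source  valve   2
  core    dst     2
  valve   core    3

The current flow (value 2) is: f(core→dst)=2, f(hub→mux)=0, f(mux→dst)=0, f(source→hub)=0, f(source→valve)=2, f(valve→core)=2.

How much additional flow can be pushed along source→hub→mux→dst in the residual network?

1

Residual capacities along the path: source→hub: 1, hub→mux: 3, mux→dst: 3.
Minimum is 1.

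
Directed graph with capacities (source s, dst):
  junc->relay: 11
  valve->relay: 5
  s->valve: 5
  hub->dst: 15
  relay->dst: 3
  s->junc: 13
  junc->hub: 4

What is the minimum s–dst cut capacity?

Max flow = 7 (via 2 augmenting paths).
In the residual at optimum, the set reachable from s is {junc, relay, s, valve}.
Cut edges: junc->hub (cap 4), relay->dst (cap 3). Sum = 7.

7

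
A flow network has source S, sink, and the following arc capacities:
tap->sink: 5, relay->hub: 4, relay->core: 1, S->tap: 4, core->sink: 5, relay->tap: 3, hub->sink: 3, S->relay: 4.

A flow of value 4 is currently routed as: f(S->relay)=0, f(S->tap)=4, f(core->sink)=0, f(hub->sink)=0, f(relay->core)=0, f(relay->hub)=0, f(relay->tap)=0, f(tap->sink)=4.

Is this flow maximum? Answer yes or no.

No

Residual path S->relay->core->sink has bottleneck 1 > 0.
Pushing 1 along it raises the flow to 5, so the given flow is not maximum.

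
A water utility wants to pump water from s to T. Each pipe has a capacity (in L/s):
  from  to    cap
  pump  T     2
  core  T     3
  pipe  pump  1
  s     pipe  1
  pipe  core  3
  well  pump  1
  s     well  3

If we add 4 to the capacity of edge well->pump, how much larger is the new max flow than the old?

Original max flow = 2.
After raising cap(well->pump), augmenting paths through that edge carry 1 more unit.
New max flow = 3. Increase = 1.

1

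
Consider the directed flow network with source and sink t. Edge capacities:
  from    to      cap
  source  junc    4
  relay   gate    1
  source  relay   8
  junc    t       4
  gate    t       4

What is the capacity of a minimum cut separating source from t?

Max flow = 5 (via 2 augmenting paths).
In the residual at optimum, the set reachable from source is {relay, source}.
Cut edges: source->junc (cap 4), relay->gate (cap 1). Sum = 5.

5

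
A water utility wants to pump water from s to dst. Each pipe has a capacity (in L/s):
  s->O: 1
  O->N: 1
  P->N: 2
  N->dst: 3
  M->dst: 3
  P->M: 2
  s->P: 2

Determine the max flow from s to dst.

Augment s->O->N->dst: bottleneck 1. Total 1.
Augment s->P->N->dst: bottleneck 2. Total 3.
No augmenting path remains in the residual graph.

3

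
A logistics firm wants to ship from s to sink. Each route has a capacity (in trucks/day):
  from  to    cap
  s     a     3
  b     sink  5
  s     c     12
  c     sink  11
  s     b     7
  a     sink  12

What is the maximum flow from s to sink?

19

Augment s→a→sink: bottleneck 3. Total 3.
Augment s→b→sink: bottleneck 5. Total 8.
Augment s→c→sink: bottleneck 11. Total 19.
No augmenting path remains in the residual graph.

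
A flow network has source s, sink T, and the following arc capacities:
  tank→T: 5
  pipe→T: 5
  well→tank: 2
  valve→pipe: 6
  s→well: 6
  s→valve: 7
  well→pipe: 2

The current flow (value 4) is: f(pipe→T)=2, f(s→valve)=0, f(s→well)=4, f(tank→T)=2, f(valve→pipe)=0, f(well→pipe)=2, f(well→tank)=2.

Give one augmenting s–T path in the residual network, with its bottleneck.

Residual along s→valve→pipe→T: s→valve: 7, valve→pipe: 6, pipe→T: 3.
Bottleneck = min = 3.

s→valve→pipe→T, bottleneck 3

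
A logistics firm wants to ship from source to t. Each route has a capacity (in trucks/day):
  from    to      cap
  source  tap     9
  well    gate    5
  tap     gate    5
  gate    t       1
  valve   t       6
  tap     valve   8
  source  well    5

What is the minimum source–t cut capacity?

7

Max flow = 7 (via 2 augmenting paths).
In the residual at optimum, the set reachable from source is {gate, source, tap, valve, well}.
Cut edges: gate→t (cap 1), valve→t (cap 6). Sum = 7.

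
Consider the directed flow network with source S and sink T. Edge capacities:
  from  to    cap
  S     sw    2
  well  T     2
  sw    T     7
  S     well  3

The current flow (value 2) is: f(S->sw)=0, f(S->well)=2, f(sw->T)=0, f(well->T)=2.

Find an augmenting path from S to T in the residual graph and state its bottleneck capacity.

S->sw->T, bottleneck 2

Residual along S->sw->T: S->sw: 2, sw->T: 7.
Bottleneck = min = 2.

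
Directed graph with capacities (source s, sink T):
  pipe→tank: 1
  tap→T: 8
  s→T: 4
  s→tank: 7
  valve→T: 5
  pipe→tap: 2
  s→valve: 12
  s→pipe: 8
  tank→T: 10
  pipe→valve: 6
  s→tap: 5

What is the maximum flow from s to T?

24

Augment s→T: bottleneck 4. Total 4.
Augment s→tank→T: bottleneck 7. Total 11.
Augment s→valve→T: bottleneck 5. Total 16.
Augment s→tap→T: bottleneck 5. Total 21.
Augment s→pipe→tank→T: bottleneck 1. Total 22.
Augment s→pipe→tap→T: bottleneck 2. Total 24.
No augmenting path remains in the residual graph.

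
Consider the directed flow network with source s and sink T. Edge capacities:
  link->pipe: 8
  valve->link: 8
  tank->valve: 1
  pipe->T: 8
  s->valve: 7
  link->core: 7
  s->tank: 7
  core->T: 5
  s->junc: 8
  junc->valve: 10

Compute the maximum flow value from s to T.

8

Augment s->valve->link->core->T: bottleneck 5. Total 5.
Augment s->valve->link->pipe->T: bottleneck 2. Total 7.
Augment s->junc->valve->link->pipe->T: bottleneck 1. Total 8.
No augmenting path remains in the residual graph.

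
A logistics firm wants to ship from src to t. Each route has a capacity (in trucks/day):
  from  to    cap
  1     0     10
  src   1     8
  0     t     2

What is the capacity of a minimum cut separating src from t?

Max flow = 2 (via 1 augmenting path).
In the residual at optimum, the set reachable from src is {0, 1, src}.
Cut edges: 0->t (cap 2). Sum = 2.

2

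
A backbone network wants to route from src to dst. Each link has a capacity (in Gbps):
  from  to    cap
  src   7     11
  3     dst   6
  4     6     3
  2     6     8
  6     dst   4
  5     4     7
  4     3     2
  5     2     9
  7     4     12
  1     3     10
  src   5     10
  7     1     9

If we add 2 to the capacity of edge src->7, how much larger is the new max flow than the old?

0

Original max flow = 10.
Edge src->7 does not cross the min cut (source side {1, 2, 3, 4, 5, 6, 7, src}), so extra capacity there cannot help.
New max flow = 10. Increase = 0.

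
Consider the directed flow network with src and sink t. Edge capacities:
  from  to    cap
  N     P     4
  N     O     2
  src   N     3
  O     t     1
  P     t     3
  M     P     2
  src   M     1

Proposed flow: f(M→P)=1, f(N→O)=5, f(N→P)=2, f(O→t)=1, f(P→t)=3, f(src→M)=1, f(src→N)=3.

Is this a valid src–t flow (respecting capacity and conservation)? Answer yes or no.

Capacity violated on N→O: flow 5 > capacity 2.

No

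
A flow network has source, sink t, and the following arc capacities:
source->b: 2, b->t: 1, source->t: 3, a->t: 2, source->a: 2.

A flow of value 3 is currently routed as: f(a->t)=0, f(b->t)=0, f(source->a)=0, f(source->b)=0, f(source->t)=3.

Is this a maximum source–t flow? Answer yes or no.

Residual path source->b->t has bottleneck 1 > 0.
Pushing 1 along it raises the flow to 4, so the given flow is not maximum.

No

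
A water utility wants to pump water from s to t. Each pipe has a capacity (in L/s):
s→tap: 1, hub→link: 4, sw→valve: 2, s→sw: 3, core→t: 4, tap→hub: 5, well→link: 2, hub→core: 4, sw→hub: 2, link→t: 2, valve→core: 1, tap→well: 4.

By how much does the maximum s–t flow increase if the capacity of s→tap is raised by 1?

Original max flow = 4.
After raising cap(s→tap), augmenting paths through that edge carry 1 more unit.
New max flow = 5. Increase = 1.

1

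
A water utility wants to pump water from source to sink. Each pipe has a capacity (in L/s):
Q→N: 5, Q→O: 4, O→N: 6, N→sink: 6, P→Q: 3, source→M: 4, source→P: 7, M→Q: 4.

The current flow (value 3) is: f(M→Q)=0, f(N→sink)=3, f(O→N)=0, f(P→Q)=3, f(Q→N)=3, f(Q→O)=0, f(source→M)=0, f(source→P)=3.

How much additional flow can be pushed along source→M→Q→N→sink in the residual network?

2

Residual capacities along the path: source→M: 4, M→Q: 4, Q→N: 2, N→sink: 3.
Minimum is 2.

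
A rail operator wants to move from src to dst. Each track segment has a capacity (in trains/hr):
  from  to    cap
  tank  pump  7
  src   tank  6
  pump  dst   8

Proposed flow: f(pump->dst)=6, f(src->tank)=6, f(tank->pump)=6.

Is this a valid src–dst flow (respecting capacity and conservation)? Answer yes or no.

Yes

Every edge has 0 ≤ f(e) ≤ cap(e).
At each intermediate node, inflow equals outflow.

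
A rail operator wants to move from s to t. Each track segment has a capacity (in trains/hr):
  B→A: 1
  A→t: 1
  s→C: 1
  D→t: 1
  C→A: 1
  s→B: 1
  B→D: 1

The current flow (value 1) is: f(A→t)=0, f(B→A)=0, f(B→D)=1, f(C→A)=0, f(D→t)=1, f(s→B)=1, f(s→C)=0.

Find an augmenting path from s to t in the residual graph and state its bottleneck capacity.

Residual along s→C→A→t: s→C: 1, C→A: 1, A→t: 1.
Bottleneck = min = 1.

s→C→A→t, bottleneck 1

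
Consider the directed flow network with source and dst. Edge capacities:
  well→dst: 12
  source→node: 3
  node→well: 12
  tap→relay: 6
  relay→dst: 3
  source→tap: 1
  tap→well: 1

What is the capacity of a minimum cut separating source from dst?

Max flow = 4 (via 2 augmenting paths).
In the residual at optimum, the set reachable from source is {source}.
Cut edges: source→node (cap 3), source→tap (cap 1). Sum = 4.

4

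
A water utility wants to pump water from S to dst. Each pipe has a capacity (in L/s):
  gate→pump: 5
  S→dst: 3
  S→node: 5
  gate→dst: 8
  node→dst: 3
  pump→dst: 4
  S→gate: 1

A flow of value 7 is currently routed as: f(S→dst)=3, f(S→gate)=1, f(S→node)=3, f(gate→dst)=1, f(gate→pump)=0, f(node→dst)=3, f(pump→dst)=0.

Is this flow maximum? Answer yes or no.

Yes

Residual reachable from S: {S, node}; dst is not reachable.
Saturated cut: S→gate, S→dst, node→dst with total capacity 7 = current flow value. Flow is maximum.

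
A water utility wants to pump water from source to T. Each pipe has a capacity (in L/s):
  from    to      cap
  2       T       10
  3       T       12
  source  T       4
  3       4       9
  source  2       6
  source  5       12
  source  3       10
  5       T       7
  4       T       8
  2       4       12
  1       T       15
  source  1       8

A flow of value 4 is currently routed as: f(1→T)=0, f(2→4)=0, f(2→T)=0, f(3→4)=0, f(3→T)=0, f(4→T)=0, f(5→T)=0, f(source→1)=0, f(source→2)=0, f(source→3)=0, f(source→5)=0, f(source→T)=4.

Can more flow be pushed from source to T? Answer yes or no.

Residual path source→5→T has bottleneck 7 > 0.
Pushing 7 along it raises the flow to 11, so the given flow is not maximum.

Yes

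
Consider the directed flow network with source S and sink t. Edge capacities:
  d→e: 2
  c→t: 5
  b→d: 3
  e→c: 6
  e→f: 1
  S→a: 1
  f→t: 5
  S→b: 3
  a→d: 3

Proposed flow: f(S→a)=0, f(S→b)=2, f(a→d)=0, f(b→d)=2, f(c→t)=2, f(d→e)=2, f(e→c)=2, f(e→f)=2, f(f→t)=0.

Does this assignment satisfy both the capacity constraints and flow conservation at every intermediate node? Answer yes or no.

Capacity violated on e→f: flow 2 > capacity 1.

No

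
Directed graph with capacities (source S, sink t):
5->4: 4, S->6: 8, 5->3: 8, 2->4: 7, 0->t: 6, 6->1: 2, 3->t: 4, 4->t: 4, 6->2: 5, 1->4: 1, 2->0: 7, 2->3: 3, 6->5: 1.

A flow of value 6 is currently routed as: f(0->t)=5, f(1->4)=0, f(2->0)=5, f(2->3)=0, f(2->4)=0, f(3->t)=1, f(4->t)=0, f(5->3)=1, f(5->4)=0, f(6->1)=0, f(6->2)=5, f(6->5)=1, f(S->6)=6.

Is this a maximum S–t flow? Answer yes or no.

Residual path S->6->1->4->t has bottleneck 1 > 0.
Pushing 1 along it raises the flow to 7, so the given flow is not maximum.

No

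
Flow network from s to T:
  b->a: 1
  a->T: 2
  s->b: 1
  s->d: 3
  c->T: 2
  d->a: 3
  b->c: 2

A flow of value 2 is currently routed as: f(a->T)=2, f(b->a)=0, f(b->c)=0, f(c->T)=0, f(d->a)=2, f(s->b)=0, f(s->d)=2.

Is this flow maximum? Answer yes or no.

No

Residual path s->b->c->T has bottleneck 1 > 0.
Pushing 1 along it raises the flow to 3, so the given flow is not maximum.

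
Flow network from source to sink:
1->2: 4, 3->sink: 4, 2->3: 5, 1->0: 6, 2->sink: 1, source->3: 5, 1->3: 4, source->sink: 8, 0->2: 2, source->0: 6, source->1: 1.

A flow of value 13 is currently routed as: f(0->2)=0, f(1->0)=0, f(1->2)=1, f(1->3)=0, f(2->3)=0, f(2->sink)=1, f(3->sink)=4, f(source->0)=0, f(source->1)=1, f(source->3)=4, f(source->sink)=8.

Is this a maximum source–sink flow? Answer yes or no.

Yes

Residual reachable from source: {0, 1, 2, 3, source}; sink is not reachable.
Saturated cut: source->sink, 2->sink, 3->sink with total capacity 13 = current flow value. Flow is maximum.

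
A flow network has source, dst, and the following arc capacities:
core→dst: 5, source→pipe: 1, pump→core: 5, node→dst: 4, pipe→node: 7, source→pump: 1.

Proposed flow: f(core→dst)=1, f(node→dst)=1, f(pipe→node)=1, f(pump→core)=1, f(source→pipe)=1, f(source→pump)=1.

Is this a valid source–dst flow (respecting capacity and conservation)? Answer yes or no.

Every edge has 0 ≤ f(e) ≤ cap(e).
At each intermediate node, inflow equals outflow.

Yes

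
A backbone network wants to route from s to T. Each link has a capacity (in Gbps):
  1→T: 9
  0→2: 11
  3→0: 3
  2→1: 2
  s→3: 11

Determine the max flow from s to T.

2

Augment s→3→0→2→1→T: bottleneck 2. Total 2.
No augmenting path remains in the residual graph.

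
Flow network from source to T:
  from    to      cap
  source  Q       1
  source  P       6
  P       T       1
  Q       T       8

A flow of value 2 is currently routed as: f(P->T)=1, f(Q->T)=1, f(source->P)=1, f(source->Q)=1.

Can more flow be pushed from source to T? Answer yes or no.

No

Residual reachable from source: {P, source}; T is not reachable.
Saturated cut: source->Q, P->T with total capacity 2 = current flow value. Flow is maximum.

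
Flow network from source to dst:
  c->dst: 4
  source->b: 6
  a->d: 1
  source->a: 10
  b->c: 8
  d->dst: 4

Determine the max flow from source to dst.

5

Augment source->b->c->dst: bottleneck 4. Total 4.
Augment source->a->d->dst: bottleneck 1. Total 5.
No augmenting path remains in the residual graph.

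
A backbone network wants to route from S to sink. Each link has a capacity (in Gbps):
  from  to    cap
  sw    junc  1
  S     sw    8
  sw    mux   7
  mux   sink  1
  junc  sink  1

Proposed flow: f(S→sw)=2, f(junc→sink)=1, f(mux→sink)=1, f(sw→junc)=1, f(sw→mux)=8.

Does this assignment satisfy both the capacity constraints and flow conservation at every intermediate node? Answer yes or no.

Capacity violated on sw→mux: flow 8 > capacity 7.

No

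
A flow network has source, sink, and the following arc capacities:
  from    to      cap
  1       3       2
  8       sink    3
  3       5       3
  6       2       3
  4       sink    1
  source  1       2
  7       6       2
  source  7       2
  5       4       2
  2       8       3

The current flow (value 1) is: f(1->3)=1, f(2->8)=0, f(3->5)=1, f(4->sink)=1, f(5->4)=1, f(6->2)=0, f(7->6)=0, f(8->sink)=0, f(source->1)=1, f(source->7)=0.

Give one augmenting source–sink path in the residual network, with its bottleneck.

Residual along source->7->6->2->8->sink: source->7: 2, 7->6: 2, 6->2: 3, 2->8: 3, 8->sink: 3.
Bottleneck = min = 2.

source->7->6->2->8->sink, bottleneck 2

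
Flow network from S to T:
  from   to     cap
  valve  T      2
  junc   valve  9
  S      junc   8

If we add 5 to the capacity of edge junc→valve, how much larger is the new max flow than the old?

Original max flow = 2.
Edge junc→valve does not cross the min cut (source side {S, junc, valve}), so extra capacity there cannot help.
New max flow = 2. Increase = 0.

0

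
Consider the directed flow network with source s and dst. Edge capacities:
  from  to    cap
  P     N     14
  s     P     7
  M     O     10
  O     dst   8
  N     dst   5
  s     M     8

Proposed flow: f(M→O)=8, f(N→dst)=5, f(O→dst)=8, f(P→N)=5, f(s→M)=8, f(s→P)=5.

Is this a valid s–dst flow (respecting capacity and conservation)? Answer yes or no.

Yes

Every edge has 0 ≤ f(e) ≤ cap(e).
At each intermediate node, inflow equals outflow.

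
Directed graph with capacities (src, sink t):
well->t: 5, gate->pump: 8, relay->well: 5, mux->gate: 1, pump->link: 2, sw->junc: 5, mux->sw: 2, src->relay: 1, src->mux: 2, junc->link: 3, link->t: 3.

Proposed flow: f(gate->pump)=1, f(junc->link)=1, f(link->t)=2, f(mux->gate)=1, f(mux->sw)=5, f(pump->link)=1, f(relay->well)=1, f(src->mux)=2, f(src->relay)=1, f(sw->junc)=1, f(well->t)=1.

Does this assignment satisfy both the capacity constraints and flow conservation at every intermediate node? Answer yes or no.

Capacity violated on mux->sw: flow 5 > capacity 2.

No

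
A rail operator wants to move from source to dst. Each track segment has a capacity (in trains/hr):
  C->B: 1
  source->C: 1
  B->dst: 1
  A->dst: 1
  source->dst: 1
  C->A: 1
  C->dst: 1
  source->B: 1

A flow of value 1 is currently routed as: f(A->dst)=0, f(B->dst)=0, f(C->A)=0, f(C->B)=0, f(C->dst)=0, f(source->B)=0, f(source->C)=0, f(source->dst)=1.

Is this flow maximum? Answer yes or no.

Residual path source->C->dst has bottleneck 1 > 0.
Pushing 1 along it raises the flow to 2, so the given flow is not maximum.

No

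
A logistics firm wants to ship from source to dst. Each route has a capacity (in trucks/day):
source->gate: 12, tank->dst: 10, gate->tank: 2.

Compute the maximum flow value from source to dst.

2

Augment source->gate->tank->dst: bottleneck 2. Total 2.
No augmenting path remains in the residual graph.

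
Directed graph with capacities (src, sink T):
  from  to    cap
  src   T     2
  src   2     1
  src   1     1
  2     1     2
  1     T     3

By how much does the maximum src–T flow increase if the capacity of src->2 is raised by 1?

Original max flow = 4.
After raising cap(src->2), augmenting paths through that edge carry 1 more unit.
New max flow = 5. Increase = 1.

1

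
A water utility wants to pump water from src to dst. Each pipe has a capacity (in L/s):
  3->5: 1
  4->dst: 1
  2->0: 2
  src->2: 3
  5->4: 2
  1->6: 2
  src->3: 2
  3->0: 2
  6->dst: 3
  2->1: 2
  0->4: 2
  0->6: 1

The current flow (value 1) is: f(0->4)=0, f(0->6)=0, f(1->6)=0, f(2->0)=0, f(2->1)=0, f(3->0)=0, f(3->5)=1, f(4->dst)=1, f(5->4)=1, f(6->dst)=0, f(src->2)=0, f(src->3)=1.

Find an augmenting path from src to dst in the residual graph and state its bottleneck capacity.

Residual along src->3->0->6->dst: src->3: 1, 3->0: 2, 0->6: 1, 6->dst: 3.
Bottleneck = min = 1.

src->3->0->6->dst, bottleneck 1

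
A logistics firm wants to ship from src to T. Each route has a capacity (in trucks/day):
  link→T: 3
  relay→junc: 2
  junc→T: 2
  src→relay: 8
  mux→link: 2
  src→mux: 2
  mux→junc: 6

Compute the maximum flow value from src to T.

Augment src→mux→link→T: bottleneck 2. Total 2.
Augment src→relay→junc→T: bottleneck 2. Total 4.
No augmenting path remains in the residual graph.

4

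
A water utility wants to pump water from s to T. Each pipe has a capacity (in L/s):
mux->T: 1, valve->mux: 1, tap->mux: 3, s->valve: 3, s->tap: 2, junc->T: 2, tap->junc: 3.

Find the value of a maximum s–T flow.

Augment s->valve->mux->T: bottleneck 1. Total 1.
Augment s->tap->junc->T: bottleneck 2. Total 3.
No augmenting path remains in the residual graph.

3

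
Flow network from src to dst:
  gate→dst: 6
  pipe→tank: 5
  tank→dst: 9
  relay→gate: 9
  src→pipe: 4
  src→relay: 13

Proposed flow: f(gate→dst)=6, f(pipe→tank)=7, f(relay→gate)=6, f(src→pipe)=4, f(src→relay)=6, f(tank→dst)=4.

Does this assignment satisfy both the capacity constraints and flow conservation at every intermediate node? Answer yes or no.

Capacity violated on pipe→tank: flow 7 > capacity 5.

No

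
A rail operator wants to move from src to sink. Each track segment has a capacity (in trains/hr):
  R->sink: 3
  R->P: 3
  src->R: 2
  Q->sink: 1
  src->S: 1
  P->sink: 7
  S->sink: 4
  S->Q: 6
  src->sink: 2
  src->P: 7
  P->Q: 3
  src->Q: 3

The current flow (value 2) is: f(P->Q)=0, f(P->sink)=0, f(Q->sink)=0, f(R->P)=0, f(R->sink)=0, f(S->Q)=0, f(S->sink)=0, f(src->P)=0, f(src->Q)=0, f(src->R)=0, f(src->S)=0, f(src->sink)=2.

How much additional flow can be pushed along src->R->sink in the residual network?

Residual capacities along the path: src->R: 2, R->sink: 3.
Minimum is 2.

2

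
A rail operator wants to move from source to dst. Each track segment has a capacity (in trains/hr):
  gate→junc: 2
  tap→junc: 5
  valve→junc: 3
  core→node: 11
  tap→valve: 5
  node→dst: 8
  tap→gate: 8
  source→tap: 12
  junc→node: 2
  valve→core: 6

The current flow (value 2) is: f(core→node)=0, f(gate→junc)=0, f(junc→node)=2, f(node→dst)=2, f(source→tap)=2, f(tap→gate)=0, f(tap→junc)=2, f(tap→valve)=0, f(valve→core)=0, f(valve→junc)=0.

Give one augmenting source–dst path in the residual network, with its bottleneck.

source→tap→valve→core→node→dst, bottleneck 5

Residual along source→tap→valve→core→node→dst: source→tap: 10, tap→valve: 5, valve→core: 6, core→node: 11, node→dst: 6.
Bottleneck = min = 5.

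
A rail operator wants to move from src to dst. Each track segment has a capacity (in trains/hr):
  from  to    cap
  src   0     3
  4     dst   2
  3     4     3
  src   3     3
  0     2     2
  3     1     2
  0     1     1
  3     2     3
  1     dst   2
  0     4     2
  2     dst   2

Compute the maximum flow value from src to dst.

6

Augment src->3->1->dst: bottleneck 2. Total 2.
Augment src->3->4->dst: bottleneck 1. Total 3.
Augment src->0->4->dst: bottleneck 1. Total 4.
Augment src->0->2->dst: bottleneck 2. Total 6.
No augmenting path remains in the residual graph.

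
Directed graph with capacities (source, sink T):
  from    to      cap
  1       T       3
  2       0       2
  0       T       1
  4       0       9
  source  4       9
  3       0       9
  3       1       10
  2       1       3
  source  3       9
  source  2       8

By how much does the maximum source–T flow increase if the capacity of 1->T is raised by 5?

Original max flow = 4.
After raising cap(1->T), augmenting paths through that edge carry 5 more units.
New max flow = 9. Increase = 5.

5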